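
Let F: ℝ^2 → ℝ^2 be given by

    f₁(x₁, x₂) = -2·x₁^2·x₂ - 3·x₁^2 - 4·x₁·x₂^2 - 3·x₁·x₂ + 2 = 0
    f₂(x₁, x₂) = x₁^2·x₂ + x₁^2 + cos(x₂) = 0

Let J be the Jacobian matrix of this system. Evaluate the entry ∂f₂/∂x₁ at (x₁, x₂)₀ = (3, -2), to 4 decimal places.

-6.0000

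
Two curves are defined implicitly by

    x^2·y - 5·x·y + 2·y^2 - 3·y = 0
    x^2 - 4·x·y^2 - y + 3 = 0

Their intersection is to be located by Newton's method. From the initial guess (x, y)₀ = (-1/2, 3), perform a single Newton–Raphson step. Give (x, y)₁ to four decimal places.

(-0.3957, 1.6917)

At (-1/2, 3): F = (17.2500, 18.2500).
Jacobian J = [[2·x·y - 5·y, x^2 - 5·x + 4·y - 3], [2·x - 4·y^2, -8·x·y - 1]].
At the point, J = [[-18.0000, 11.7500], [-37.0000, 11.0000]] (det J = 236.7500).
Solving J·Δ = −F gives Δ = (0.1043, -1.3083).
Then the next iterate is (x, y)₁ = (-0.3957, 1.6917).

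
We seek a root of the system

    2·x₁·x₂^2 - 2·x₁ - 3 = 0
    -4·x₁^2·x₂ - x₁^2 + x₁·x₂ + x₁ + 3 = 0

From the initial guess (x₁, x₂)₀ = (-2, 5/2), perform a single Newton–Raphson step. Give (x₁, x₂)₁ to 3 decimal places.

At (-2, 5/2): F = (-24.000, -48.000).
Jacobian J = [[2·x₂^2 - 2, 4·x₁·x₂], [-8·x₁·x₂ - 2·x₁ + x₂ + 1, -4·x₁^2 + x₁]].
At the point, J = [[10.500, -20.000], [47.500, -18.000]] (det J = 761.000).
Solving J·Δ = −F gives Δ = (0.694, -0.836).
Then the next iterate is (x₁, x₂)₁ = (-1.306, 1.664).

(-1.306, 1.664)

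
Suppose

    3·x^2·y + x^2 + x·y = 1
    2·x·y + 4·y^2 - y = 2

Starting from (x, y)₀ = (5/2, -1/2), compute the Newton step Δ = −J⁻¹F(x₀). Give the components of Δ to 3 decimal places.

At (5/2, -1/2): F = (-5.375, -3.000).
Jacobian J = [[6·x·y + 2·x + y, 3·x^2 + x], [2·y, 2·x + 8·y - 1]].
At the point, J = [[-3.000, 21.250], [-1.000, 0.000]] (det J = 21.250).
Solving J·Δ = −F gives Δ = (-3.000, -0.171).

(-3.000, -0.171)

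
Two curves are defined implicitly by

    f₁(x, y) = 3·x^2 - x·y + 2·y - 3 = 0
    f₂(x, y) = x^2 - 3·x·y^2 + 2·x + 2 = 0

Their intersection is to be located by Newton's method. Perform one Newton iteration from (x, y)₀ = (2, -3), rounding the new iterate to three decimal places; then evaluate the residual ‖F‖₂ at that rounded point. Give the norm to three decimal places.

At (2, -3): F = (9.000, -44.000).
Jacobian J = [[6·x - y, -x + 2], [2·x - 3·y^2 + 2, -6·x·y]].
At the point, J = [[15.000, 0.000], [-21.000, 36.000]] (det J = 540.000).
Solving J·Δ = −F gives Δ = (-0.600, 0.872).
Then the next iterate is (x, y)₁ = (1.400, -2.128).
Re-evaluating at (1.400, -2.128): F = (1.60320, -12.25921), so ‖F‖₂ = 12.364.

12.364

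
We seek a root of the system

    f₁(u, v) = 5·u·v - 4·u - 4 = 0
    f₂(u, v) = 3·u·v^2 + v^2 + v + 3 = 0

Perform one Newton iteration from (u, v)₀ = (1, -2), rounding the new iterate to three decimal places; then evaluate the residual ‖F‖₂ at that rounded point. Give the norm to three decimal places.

2.362

At (1, -2): F = (-18.000, 17.000).
Jacobian J = [[5·v - 4, 5·u], [3·v^2, 6·u·v + 2·v + 1]].
At the point, J = [[-14.000, 5.000], [12.000, -15.000]] (det J = 150.000).
Solving J·Δ = −F gives Δ = (-1.233, 0.147).
Then the next iterate is (u, v)₁ = (-0.233, -1.853).
Re-evaluating at (-0.233, -1.853): F = (-0.90925, 2.18052), so ‖F‖₂ = 2.362.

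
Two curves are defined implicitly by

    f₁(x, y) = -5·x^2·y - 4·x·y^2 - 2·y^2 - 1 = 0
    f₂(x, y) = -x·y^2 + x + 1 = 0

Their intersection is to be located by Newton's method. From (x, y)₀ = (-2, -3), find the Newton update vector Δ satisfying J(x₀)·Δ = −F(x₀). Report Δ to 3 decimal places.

At (-2, -3): F = (113.000, 17.000).
Jacobian J = [[-10·x·y - 4·y^2, -5·x^2 - 8·x·y - 4·y], [-y^2 + 1, -2·x·y]].
At the point, J = [[-96.000, -56.000], [-8.000, -12.000]] (det J = 704.000).
Solving J·Δ = −F gives Δ = (0.574, 1.034).

(0.574, 1.034)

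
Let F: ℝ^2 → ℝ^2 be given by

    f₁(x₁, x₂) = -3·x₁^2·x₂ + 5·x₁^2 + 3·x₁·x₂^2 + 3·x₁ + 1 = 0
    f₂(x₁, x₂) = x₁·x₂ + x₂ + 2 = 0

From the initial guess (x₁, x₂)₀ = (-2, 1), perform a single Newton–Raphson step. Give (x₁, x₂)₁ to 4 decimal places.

(-3.0385, 0.9615)

At (-2, 1): F = (-3.0000, 1.0000).
Jacobian J = [[-6·x₁·x₂ + 10·x₁ + 3·x₂^2 + 3, -3·x₁^2 + 6·x₁·x₂], [x₂, x₁ + 1]].
At the point, J = [[-2.0000, -24.0000], [1.0000, -1.0000]] (det J = 26.0000).
Solving J·Δ = −F gives Δ = (-1.0385, -0.0385).
Then the next iterate is (x₁, x₂)₁ = (-3.0385, 0.9615).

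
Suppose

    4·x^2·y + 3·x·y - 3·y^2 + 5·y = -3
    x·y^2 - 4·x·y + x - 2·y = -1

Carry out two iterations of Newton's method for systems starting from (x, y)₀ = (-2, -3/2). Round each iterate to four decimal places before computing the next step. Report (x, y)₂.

At (-2, -3/2): F = (-26.2500, -14.5000).
Jacobian J = [[8·x·y + 3·y, 4·x^2 + 3·x - 6·y + 5], [y^2 - 4·y + 1, 2·x·y - 4·x - 2]].
At the point, J = [[19.5000, 24.0000], [9.2500, 12.0000]] (det J = 12.0000).
Solving J·Δ = −F gives Δ = (-2.7500, 3.3281).
Then the next iterate is (x, y)₁ = (-4.7500, 1.8281).
Round to (-4.7500, 1.8281) and repeat: F = (141.050251, 11.453439), J = [[-63.9835, 70.0314], [-2.970450, -0.366950]].
Δ = (3.6883, 1.3557), so (x, y)₂ = (-1.0617, 3.1838).

(-1.0617, 3.1838)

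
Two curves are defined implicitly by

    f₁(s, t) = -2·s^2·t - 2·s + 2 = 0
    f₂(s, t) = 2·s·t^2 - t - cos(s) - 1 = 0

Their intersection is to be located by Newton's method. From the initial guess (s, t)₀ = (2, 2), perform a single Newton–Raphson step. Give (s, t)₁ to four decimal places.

(1.1814, 1.5918)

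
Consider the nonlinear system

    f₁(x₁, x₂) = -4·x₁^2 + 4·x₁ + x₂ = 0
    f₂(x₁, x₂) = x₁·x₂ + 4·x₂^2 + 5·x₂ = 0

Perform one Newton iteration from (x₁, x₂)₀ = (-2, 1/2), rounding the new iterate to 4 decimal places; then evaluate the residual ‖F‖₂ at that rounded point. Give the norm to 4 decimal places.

5.7385

At (-2, 1/2): F = (-23.5000, 2.5000).
Jacobian J = [[-8·x₁ + 4, 1], [x₂, x₁ + 8·x₂ + 5]].
At the point, J = [[20.0000, 1.0000], [0.5000, 7.0000]] (det J = 139.5000).
Solving J·Δ = −F gives Δ = (1.1971, -0.4427).
Then the next iterate is (x₁, x₂)₁ = (-0.8029, 0.0573).
Re-evaluating at (-0.8029, 0.0573): F = (-5.732894, 0.253627), so ‖F‖₂ = 5.7385.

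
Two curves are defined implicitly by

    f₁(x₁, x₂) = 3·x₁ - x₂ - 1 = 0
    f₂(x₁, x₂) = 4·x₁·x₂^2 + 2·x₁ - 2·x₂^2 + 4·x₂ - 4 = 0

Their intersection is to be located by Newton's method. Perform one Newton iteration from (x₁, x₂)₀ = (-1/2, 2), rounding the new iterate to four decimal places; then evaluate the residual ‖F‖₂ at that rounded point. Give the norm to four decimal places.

112.8643

At (-1/2, 2): F = (-4.5000, -13.0000).
Jacobian J = [[3, -1], [4·x₂^2 + 2, 8·x₁·x₂ - 4·x₂ + 4]].
At the point, J = [[3.0000, -1.0000], [18.0000, -12.0000]] (det J = -18.0000).
Solving J·Δ = −F gives Δ = (2.2778, 2.3333).
Then the next iterate is (x₁, x₂)₁ = (1.7778, 4.3333).
Re-evaluating at (1.7778, 4.3333): F = (0.0001, 112.864301), so ‖F‖₂ = 112.8643.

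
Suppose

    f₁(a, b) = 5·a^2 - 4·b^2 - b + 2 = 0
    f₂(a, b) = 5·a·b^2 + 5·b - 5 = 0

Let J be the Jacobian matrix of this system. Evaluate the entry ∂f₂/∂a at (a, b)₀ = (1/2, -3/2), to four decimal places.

∂f₂/∂a = 5·b^2.
At (1/2, -3/2) this is 11.2500.

11.2500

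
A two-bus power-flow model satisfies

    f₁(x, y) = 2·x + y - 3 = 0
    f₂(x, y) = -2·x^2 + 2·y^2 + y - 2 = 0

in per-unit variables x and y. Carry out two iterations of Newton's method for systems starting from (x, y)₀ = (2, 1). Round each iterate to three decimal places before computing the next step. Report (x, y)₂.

At (2, 1): F = (2.000, -7.000).
Jacobian J = [[2, 1], [-4·x, 4·y + 1]].
At the point, J = [[2.000, 1.000], [-8.000, 5.000]] (det J = 18.000).
Solving J·Δ = −F gives Δ = (-0.944, -0.111).
Then the next iterate is (x, y)₁ = (1.056, 0.889).
Round to (1.056, 0.889) and repeat: F = (0.001, -1.76063), J = [[2.000, 1.000], [-4.224, 4.556]].
Δ = (-0.132, 0.264), so (x, y)₂ = (0.924, 1.153).

(0.924, 1.153)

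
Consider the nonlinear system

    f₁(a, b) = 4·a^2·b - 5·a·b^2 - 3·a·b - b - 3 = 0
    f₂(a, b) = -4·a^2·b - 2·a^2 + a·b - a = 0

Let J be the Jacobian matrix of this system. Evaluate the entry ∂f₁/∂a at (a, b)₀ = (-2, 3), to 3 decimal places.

∂f₁/∂a = 8·a·b - 5·b^2 - 3·b.
At (-2, 3) this is -102.000.

-102.000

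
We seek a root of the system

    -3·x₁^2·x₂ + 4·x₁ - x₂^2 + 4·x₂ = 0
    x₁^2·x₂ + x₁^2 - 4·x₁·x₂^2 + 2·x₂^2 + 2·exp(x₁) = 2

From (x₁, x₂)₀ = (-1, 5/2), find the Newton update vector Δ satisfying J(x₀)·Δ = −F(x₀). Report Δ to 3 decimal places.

(0.175, -1.105)

At (-1, 5/2): F = (-7.750, 39.73576).
Jacobian J = [[-6·x₁·x₂ + 4, -3·x₁^2 - 2·x₂ + 4], [2·x₁·x₂ + 2·x₁ - 4·x₂^2 + 2·exp(x₁), x₁^2 - 8·x₁·x₂ + 4·x₂]].
At the point, J = [[19.000, -4.000], [-31.26424, 31.000]] (det J = 463.94304).
Solving J·Δ = −F gives Δ = (0.175, -1.105).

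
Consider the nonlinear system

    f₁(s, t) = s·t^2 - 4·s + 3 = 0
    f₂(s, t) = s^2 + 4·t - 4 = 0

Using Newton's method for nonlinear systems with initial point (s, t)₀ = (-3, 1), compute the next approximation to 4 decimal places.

At (-3, 1): F = (12.0000, 9.0000).
Jacobian J = [[t^2 - 4, 2·s·t], [2·s, 4]].
At the point, J = [[-3.0000, -6.0000], [-6.0000, 4.0000]] (det J = -48.0000).
Solving J·Δ = −F gives Δ = (2.1250, 0.9375).
Then the next iterate is (s, t)₁ = (-0.8750, 1.9375).

(-0.8750, 1.9375)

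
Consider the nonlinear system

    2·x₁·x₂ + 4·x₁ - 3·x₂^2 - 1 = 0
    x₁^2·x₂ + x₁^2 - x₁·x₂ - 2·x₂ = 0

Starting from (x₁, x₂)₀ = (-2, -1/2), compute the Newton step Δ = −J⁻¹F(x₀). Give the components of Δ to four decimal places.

(2.7619, 0.5357)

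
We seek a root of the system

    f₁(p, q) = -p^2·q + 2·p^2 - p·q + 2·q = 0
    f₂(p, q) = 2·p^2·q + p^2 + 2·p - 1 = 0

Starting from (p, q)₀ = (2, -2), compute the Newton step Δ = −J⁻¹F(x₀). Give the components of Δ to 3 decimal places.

At (2, -2): F = (16.000, -9.000).
Jacobian J = [[-2·p·q + 4·p - q, -p^2 - p + 2], [4·p·q + 2·p + 2, 2·p^2]].
At the point, J = [[18.000, -4.000], [-10.000, 8.000]] (det J = 104.000).
Solving J·Δ = −F gives Δ = (-0.885, 0.019).

(-0.885, 0.019)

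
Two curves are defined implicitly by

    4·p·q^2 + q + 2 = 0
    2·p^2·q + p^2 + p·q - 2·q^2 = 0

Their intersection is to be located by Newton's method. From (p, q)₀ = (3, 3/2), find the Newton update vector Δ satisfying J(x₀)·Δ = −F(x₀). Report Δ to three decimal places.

(-1.082, -0.561)

At (3, 3/2): F = (30.500, 36.000).
Jacobian J = [[4·q^2, 8·p·q + 1], [4·p·q + 2·p + q, 2·p^2 + p - 4·q]].
At the point, J = [[9.000, 37.000], [25.500, 15.000]] (det J = -808.500).
Solving J·Δ = −F gives Δ = (-1.082, -0.561).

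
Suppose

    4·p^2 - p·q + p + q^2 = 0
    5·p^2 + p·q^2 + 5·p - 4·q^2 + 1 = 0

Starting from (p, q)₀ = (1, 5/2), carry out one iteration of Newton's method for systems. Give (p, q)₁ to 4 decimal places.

At (1, 5/2): F = (8.7500, -7.7500).
Jacobian J = [[8·p - q + 1, -p + 2·q], [10·p + q^2 + 5, 2·p·q - 8·q]].
At the point, J = [[6.5000, 4.0000], [21.2500, -15.0000]] (det J = -182.5000).
Solving J·Δ = −F gives Δ = (-0.5493, -1.2949).
Then the next iterate is (p, q)₁ = (0.4507, 1.2051).

(0.4507, 1.2051)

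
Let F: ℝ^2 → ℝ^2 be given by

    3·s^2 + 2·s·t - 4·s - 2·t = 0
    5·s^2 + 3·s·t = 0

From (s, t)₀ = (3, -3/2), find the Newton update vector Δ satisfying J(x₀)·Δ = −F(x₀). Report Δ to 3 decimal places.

(-15.000, 39.000)

At (3, -3/2): F = (9.000, 31.500).
Jacobian J = [[6·s + 2·t - 4, 2·s - 2], [10·s + 3·t, 3·s]].
At the point, J = [[11.000, 4.000], [25.500, 9.000]] (det J = -3.000).
Solving J·Δ = −F gives Δ = (-15.000, 39.000).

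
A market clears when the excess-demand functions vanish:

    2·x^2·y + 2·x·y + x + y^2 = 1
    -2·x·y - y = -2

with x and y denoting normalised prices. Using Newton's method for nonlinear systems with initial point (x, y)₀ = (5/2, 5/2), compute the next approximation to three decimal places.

At (5/2, 5/2): F = (51.500, -13.000).
Jacobian J = [[4·x·y + 2·y + 1, 2·x^2 + 2·x + 2·y], [-2·y, -2·x - 1]].
At the point, J = [[31.000, 22.500], [-5.000, -6.000]] (det J = -73.500).
Solving J·Δ = −F gives Δ = (-0.224, -1.980).
Then the next iterate is (x, y)₁ = (2.276, 0.520).

(2.276, 0.520)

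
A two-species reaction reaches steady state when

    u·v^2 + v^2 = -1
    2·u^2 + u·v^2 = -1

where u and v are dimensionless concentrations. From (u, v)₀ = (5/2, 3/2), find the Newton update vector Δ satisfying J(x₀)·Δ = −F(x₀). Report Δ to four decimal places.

(-1.2013, -0.5878)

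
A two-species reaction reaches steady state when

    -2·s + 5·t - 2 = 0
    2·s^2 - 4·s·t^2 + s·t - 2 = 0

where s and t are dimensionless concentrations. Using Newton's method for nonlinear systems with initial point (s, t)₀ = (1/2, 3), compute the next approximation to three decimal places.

At (1/2, 3): F = (12.000, -18.000).
Jacobian J = [[-2, 5], [4·s - 4·t^2 + t, -8·s·t + s]].
At the point, J = [[-2.000, 5.000], [-31.000, -11.500]] (det J = 178.000).
Solving J·Δ = −F gives Δ = (0.270, -2.292).
Then the next iterate is (s, t)₁ = (0.770, 0.708).

(0.770, 0.708)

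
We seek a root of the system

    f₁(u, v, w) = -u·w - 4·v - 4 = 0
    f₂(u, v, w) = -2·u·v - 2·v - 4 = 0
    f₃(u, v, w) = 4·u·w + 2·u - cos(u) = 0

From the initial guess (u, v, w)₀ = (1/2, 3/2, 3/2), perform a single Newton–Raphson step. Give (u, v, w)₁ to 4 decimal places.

At (1/2, 3/2, 3/2): F = (-10.7500, -8.5000, 3.122417).
Jacobian J = [[-w, -4, -u], [-2·v, -2·u - 2, 0], [4·w + sin(u) + 2, 0, 4·u]].
At the point, J = [[-1.5000, -4.0000, -0.5000], [-3.0000, -3.0000, 0.0000], [8.479426, 0.0000, 2.0000]] (det J = -27.719138).
Solving J·Δ = −F gives Δ = (-0.2952, -2.5381, -0.3095).
Then the next iterate is (u, v, w)₁ = (0.2048, -1.0381, 1.1905).

(0.2048, -1.0381, 1.1905)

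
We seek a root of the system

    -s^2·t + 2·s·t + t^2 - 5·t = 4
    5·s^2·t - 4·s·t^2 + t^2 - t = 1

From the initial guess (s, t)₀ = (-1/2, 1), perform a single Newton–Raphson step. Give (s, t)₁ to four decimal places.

At (-1/2, 1): F = (-9.2500, 2.2500).
Jacobian J = [[-2·s·t + 2·t, -s^2 + 2·s + 2·t - 5], [10·s·t - 4·t^2, 5·s^2 - 8·s·t + 2·t - 1]].
At the point, J = [[3.0000, -4.2500], [-9.0000, 6.2500]] (det J = -19.5000).
Solving J·Δ = −F gives Δ = (-2.4744, -3.9231).
Then the next iterate is (s, t)₁ = (-2.9744, -2.9231).

(-2.9744, -2.9231)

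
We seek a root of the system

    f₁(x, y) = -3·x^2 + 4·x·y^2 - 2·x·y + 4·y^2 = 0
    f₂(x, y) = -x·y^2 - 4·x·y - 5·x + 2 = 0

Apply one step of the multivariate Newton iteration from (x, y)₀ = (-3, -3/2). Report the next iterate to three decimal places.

(-0.376, -2.324)

At (-3, -3/2): F = (-54.000, 5.750).
Jacobian J = [[-6·x + 4·y^2 - 2·y, 8·x·y - 2·x + 8·y], [-y^2 - 4·y - 5, -2·x·y - 4·x]].
At the point, J = [[30.000, 30.000], [-1.250, 3.000]] (det J = 127.500).
Solving J·Δ = −F gives Δ = (2.624, -0.824).
Then the next iterate is (x, y)₁ = (-0.376, -2.324).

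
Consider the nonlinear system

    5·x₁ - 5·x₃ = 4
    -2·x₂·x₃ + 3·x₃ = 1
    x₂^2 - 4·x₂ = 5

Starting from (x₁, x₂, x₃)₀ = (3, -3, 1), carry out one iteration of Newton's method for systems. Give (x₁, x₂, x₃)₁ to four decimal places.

(1.2667, -1.4000, 0.4667)

At (3, -3, 1): F = (6.0000, 8.0000, 16.0000).
Jacobian J = [[5, 0, -5], [0, -2·x₃, -2·x₂ + 3], [0, 2·x₂ - 4, 0]].
At the point, J = [[5.0000, 0.0000, -5.0000], [0.0000, -2.0000, 9.0000], [0.0000, -10.0000, 0.0000]] (det J = 450.0000).
Solving J·Δ = −F gives Δ = (-1.7333, 1.6000, -0.5333).
Then the next iterate is (x₁, x₂, x₃)₁ = (1.2667, -1.4000, 0.4667).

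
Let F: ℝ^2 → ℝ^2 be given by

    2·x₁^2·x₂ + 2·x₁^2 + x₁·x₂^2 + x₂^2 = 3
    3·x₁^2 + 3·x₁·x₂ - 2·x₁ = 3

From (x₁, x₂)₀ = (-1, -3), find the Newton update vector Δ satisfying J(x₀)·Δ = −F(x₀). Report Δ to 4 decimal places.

(-0.0588, 4.0000)

At (-1, -3): F = (-7.0000, 11.0000).
Jacobian J = [[4·x₁·x₂ + 4·x₁ + x₂^2, 2·x₁^2 + 2·x₁·x₂ + 2·x₂], [6·x₁ + 3·x₂ - 2, 3·x₁]].
At the point, J = [[17.0000, 2.0000], [-17.0000, -3.0000]] (det J = -17.0000).
Solving J·Δ = −F gives Δ = (-0.0588, 4.0000).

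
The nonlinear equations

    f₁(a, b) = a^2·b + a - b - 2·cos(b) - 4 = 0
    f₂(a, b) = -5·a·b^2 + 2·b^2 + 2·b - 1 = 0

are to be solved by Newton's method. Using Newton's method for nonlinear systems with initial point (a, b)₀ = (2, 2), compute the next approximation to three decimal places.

(1.970, 1.053)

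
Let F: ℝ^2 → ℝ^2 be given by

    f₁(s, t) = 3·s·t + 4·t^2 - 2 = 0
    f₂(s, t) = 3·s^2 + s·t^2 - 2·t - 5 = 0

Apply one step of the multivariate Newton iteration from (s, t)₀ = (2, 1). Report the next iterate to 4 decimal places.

At (2, 1): F = (8.0000, 7.0000).
Jacobian J = [[3·t, 3·s + 8·t], [6·s + t^2, 2·s·t - 2]].
At the point, J = [[3.0000, 14.0000], [13.0000, 2.0000]] (det J = -176.0000).
Solving J·Δ = −F gives Δ = (-0.4659, -0.4716).
Then the next iterate is (s, t)₁ = (1.5341, 0.5284).

(1.5341, 0.5284)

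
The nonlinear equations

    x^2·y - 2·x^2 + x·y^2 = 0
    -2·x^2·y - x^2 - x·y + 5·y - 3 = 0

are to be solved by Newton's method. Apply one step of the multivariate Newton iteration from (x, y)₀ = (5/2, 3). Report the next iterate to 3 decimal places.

(1.681, 2.187)

At (5/2, 3): F = (28.750, -39.250).
Jacobian J = [[2·x·y - 4·x + y^2, x^2 + 2·x·y], [-4·x·y - 2·x - y, -2·x^2 - x + 5]].
At the point, J = [[14.000, 21.250], [-38.000, -10.000]] (det J = 667.500).
Solving J·Δ = −F gives Δ = (-0.819, -0.813).
Then the next iterate is (x, y)₁ = (1.681, 2.187).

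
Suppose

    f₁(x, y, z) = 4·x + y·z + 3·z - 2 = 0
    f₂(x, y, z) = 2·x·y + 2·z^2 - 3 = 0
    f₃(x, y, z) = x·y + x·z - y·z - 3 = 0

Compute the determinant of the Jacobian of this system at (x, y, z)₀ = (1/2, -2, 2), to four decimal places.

84.0000

J = [[4, z, y + 3], [2·y, 2·x, 4·z], [y + z, x - z, x - y]].
At the point, J = [[4.0000, 2.0000, 1.0000], [-4.0000, 1.0000, 8.0000], [0.0000, -1.5000, 2.5000]].
det J = 84.0000.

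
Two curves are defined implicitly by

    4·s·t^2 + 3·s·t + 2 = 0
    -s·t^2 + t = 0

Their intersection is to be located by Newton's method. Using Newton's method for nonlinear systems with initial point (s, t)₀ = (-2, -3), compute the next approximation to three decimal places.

At (-2, -3): F = (-52.000, 15.000).
Jacobian J = [[4·t^2 + 3·t, 8·s·t + 3·s], [-t^2, -2·s·t + 1]].
At the point, J = [[27.000, 42.000], [-9.000, -11.000]] (det J = 81.000).
Solving J·Δ = −F gives Δ = (0.716, 0.778).
Then the next iterate is (s, t)₁ = (-1.284, -2.222).

(-1.284, -2.222)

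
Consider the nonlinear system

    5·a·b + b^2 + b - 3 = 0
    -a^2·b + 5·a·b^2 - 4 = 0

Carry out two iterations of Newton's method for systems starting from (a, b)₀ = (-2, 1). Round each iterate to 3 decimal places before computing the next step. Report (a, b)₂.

(4.719, -3.790)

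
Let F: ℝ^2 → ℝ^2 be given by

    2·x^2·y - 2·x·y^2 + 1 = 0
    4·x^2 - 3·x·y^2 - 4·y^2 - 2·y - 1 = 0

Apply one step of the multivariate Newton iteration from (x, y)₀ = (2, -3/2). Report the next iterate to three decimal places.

(1.274, -1.099)

At (2, -3/2): F = (-20.000, -4.500).
Jacobian J = [[4·x·y - 2·y^2, 2·x^2 - 4·x·y], [8·x - 3·y^2, -6·x·y - 8·y - 2]].
At the point, J = [[-16.500, 20.000], [9.250, 28.000]] (det J = -647.000).
Solving J·Δ = −F gives Δ = (-0.726, 0.401).
Then the next iterate is (x, y)₁ = (1.274, -1.099).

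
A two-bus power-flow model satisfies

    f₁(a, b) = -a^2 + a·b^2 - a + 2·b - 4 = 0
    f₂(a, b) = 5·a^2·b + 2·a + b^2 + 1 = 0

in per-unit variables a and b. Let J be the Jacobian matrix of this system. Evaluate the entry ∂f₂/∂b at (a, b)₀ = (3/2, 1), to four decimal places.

13.2500

∂f₂/∂b = 5·a^2 + 2·b.
At (3/2, 1) this is 13.2500.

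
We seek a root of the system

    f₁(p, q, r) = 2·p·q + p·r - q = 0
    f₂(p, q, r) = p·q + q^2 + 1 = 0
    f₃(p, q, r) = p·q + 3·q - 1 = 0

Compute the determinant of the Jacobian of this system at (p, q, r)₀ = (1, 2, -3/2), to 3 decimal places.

-2.000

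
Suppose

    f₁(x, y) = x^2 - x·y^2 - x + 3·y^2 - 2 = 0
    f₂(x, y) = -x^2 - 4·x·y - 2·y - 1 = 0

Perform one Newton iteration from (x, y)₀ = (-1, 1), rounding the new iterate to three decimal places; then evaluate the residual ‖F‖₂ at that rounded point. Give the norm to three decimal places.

6.403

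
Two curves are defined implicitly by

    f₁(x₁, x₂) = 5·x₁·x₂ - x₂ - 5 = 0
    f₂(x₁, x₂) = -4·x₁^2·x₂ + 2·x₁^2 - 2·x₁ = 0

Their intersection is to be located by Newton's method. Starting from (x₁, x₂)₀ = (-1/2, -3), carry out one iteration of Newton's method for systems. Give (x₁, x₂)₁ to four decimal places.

(-0.2500, -2.5000)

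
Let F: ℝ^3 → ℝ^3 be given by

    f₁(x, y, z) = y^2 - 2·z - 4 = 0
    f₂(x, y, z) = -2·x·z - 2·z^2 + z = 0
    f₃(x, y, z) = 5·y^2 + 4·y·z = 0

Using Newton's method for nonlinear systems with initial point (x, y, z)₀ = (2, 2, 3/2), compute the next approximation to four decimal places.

(6.3571, 1.5238, -0.9524)

At (2, 2, 3/2): F = (-3.0000, -9.0000, 32.0000).
Jacobian J = [[0, 2·y, -2], [-2·z, 0, -2·x - 4·z + 1], [0, 10·y + 4·z, 4·y]].
At the point, J = [[0.0000, 4.0000, -2.0000], [-3.0000, 0.0000, -9.0000], [0.0000, 26.0000, 8.0000]] (det J = 252.0000).
Solving J·Δ = −F gives Δ = (4.3571, -0.4762, -2.4524).
Then the next iterate is (x, y, z)₁ = (6.3571, 1.5238, -0.9524).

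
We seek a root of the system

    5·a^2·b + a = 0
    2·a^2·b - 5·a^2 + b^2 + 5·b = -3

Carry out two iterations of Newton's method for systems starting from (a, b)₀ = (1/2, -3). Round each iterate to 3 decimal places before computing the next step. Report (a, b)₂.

At (1/2, -3): F = (-3.250, -5.750).
Jacobian J = [[10·a·b + 1, 5·a^2], [4·a·b - 10·a, 2·a^2 + 2·b + 5]].
At the point, J = [[-14.000, 1.250], [-11.000, -0.500]] (det J = 20.750).
Solving J·Δ = −F gives Δ = (-0.425, -2.157).
Then the next iterate is (a, b)₁ = (0.075, -5.157).
Round to (0.075, -5.157) and repeat: F = (-0.07004, 3.72351), J = [[-2.86775, 0.02812], [-2.29710, -5.30275]].
Δ = (-0.017, 0.710), so (a, b)₂ = (0.058, -4.447).

(0.058, -4.447)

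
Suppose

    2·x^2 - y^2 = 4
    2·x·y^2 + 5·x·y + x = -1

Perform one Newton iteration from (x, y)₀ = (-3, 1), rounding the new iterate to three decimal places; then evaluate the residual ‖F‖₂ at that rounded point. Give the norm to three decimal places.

6.721

At (-3, 1): F = (13.000, -23.000).
Jacobian J = [[4·x, -2·y], [2·y^2 + 5·y + 1, 4·x·y + 5·x]].
At the point, J = [[-12.000, -2.000], [8.000, -27.000]] (det J = 340.000).
Solving J·Δ = −F gives Δ = (1.168, -0.506).
Then the next iterate is (x, y)₁ = (-1.832, 0.494).
Re-evaluating at (-1.832, 0.494): F = (2.46841, -6.25119), so ‖F‖₂ = 6.721.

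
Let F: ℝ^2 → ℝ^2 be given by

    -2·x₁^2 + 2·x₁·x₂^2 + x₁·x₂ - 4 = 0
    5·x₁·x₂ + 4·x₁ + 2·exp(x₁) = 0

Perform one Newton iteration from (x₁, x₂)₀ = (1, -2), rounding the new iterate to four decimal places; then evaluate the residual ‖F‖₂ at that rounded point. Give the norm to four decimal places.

At (1, -2): F = (0.0000, -0.563436).
Jacobian J = [[-4·x₁ + 2·x₂^2 + x₂, 4·x₁·x₂ + x₁], [5·x₂ + 2·exp(x₁) + 4, 5·x₁]].
At the point, J = [[2.0000, -7.0000], [-0.563436, 5.0000]] (det J = 6.055946).
Solving J·Δ = −F gives Δ = (0.6513, 0.1861).
Then the next iterate is (x₁, x₂)₁ = (1.6513, -1.8139).
Re-evaluating at (1.6513, -1.8139): F = (-1.582552, 2.056241), so ‖F‖₂ = 2.5947.

2.5947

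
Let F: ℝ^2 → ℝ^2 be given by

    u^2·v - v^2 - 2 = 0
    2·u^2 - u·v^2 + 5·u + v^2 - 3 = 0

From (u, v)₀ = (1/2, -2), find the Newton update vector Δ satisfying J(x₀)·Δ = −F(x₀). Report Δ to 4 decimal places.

(0.5143, 1.7714)

At (1/2, -2): F = (-6.5000, 2.0000).
Jacobian J = [[2·u·v, u^2 - 2·v], [4·u - v^2 + 5, -2·u·v + 2·v]].
At the point, J = [[-2.0000, 4.2500], [3.0000, -2.0000]] (det J = -8.7500).
Solving J·Δ = −F gives Δ = (0.5143, 1.7714).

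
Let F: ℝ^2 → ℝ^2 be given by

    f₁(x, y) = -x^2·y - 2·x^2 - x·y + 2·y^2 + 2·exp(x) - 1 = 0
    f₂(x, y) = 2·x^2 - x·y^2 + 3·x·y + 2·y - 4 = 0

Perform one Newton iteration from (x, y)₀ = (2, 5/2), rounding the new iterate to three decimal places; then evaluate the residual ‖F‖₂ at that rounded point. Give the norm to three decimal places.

7.390

At (2, 5/2): F = (3.27811, 11.500).
Jacobian J = [[-2·x·y - 4·x - y + 2·exp(x), -x^2 - x + 4·y], [4·x - y^2 + 3·y, -2·x·y + 3·x + 2]].
At the point, J = [[-5.72189, 4.000], [9.250, -2.000]] (det J = -25.55622).
Solving J·Δ = −F gives Δ = (-2.056, -3.761).
Then the next iterate is (x, y)₁ = (-0.056, -1.261).
Re-evaluating at (-0.056, -1.261): F = (3.99839, -6.21483), so ‖F‖₂ = 7.390.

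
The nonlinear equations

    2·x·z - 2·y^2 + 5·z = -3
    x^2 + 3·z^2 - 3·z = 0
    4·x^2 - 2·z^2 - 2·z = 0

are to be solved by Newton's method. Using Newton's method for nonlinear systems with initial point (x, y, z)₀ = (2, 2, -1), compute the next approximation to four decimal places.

(0.9211, 1.2303, -0.3684)

At (2, 2, -1): F = (-14.0000, 10.0000, 16.0000).
Jacobian J = [[2·z, -4·y, 2·x + 5], [2·x, 0, 6·z - 3], [8·x, 0, -4·z - 2]].
At the point, J = [[-2.0000, -8.0000, 9.0000], [4.0000, 0.0000, -9.0000], [16.0000, 0.0000, 2.0000]] (det J = 1216.0000).
Solving J·Δ = −F gives Δ = (-1.0789, -0.7697, 0.6316).
Then the next iterate is (x, y, z)₁ = (0.9211, 1.2303, -0.3684).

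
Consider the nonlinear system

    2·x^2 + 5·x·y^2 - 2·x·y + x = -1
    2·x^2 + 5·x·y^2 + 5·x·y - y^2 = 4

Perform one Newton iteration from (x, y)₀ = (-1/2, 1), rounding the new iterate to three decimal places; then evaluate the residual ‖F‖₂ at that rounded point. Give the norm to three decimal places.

At (-1/2, 1): F = (-0.500, -9.500).
Jacobian J = [[4·x + 5·y^2 - 2·y + 1, 10·x·y - 2·x], [4·x + 5·y^2 + 5·y, 10·x·y + 5·x - 2·y]].
At the point, J = [[2.000, -4.000], [8.000, -9.500]] (det J = 13.000).
Solving J·Δ = −F gives Δ = (2.558, 1.154).
Then the next iterate is (x, y)₁ = (2.058, 2.154).
Re-evaluating at (2.058, 2.154): F = (50.40554, 69.73835), so ‖F‖₂ = 86.047.

86.047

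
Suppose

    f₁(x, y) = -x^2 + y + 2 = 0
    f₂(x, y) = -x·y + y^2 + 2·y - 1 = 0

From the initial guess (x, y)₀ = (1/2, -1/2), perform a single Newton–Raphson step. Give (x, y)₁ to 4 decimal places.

(2.6250, 0.3750)

At (1/2, -1/2): F = (1.2500, -1.5000).
Jacobian J = [[-2·x, 1], [-y, -x + 2·y + 2]].
At the point, J = [[-1.0000, 1.0000], [0.5000, 0.5000]] (det J = -1.0000).
Solving J·Δ = −F gives Δ = (2.1250, 0.8750).
Then the next iterate is (x, y)₁ = (2.6250, 0.3750).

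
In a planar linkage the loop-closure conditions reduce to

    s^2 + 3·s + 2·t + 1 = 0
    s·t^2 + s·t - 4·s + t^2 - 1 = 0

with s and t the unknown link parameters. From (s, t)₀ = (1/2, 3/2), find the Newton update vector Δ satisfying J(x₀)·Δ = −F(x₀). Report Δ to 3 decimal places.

At (1/2, 3/2): F = (5.750, 1.125).
Jacobian J = [[2·s + 3, 2], [t^2 + t - 4, 2·s·t + s + 2·t]].
At the point, J = [[4.000, 2.000], [-0.250, 5.000]] (det J = 20.500).
Solving J·Δ = −F gives Δ = (-1.293, -0.290).

(-1.293, -0.290)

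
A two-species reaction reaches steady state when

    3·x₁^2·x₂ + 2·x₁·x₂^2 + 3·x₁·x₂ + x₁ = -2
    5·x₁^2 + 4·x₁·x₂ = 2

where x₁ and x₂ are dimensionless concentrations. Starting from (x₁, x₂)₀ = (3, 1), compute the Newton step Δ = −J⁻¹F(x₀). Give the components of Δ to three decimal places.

At (3, 1): F = (47.000, 55.000).
Jacobian J = [[6·x₁·x₂ + 2·x₂^2 + 3·x₂ + 1, 3·x₁^2 + 4·x₁·x₂ + 3·x₁], [10·x₁ + 4·x₂, 4·x₁]].
At the point, J = [[24.000, 48.000], [34.000, 12.000]] (det J = -1344.000).
Solving J·Δ = −F gives Δ = (-1.545, -0.207).

(-1.545, -0.207)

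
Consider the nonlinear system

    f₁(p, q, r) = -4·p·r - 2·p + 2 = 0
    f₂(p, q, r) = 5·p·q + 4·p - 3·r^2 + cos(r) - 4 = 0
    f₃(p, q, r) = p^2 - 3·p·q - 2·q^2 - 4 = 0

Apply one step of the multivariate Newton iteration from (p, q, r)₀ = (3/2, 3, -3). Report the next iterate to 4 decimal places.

(0.7948, 1.2413, -1.3420)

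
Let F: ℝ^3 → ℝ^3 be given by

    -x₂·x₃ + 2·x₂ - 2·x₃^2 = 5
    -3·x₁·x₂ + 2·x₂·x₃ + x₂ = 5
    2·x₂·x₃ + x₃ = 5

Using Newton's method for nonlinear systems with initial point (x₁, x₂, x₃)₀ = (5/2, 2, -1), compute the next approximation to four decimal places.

(1.0746, 1.2105, 0.6842)

At (5/2, 2, -1): F = (-1.0000, -22.0000, -10.0000).
Jacobian J = [[0, -x₃ + 2, -x₂ - 4·x₃], [-3·x₂, -3·x₁ + 2·x₃ + 1, 2·x₂], [0, 2·x₃, 2·x₂ + 1]].
At the point, J = [[0.0000, 3.0000, 2.0000], [-6.0000, -8.5000, 4.0000], [0.0000, -2.0000, 5.0000]] (det J = 114.0000).
Solving J·Δ = −F gives Δ = (-1.4254, -0.7895, 1.6842).
Then the next iterate is (x₁, x₂, x₃)₁ = (1.0746, 1.2105, 0.6842).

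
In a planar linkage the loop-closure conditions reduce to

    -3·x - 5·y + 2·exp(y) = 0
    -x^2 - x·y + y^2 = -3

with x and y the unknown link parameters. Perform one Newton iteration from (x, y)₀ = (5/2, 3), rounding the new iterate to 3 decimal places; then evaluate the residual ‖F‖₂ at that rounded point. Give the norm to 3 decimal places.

4.962

At (5/2, 3): F = (17.67107, -1.750).
Jacobian J = [[-3, 2·exp(y) - 5], [-2·x - y, -x + 2·y]].
At the point, J = [[-3.000, 35.17107], [-8.000, 3.500]] (det J = 270.86859).
Solving J·Δ = −F gives Δ = (-0.456, -0.541).
Then the next iterate is (x, y)₁ = (2.044, 2.459).
Re-evaluating at (2.044, 2.459): F = (4.95923, -0.15745), so ‖F‖₂ = 4.962.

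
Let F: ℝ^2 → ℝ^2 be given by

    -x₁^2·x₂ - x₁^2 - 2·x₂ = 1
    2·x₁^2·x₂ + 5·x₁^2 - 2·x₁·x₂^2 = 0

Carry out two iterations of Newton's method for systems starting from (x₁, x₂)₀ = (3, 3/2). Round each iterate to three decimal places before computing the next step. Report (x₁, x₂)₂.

(0.875, 0.260)

At (3, 3/2): F = (-26.500, 58.500).
Jacobian J = [[-2·x₁·x₂ - 2·x₁, -x₁^2 - 2], [4·x₁·x₂ + 10·x₁ - 2·x₂^2, 2·x₁^2 - 4·x₁·x₂]].
At the point, J = [[-15.000, -11.000], [43.500, 0.000]] (det J = 478.500).
Solving J·Δ = −F gives Δ = (-1.345, -0.575).
Then the next iterate is (x₁, x₂)₁ = (1.655, 0.925).
Round to (1.655, 0.925) and repeat: F = (-8.12262, 15.93020), J = [[-6.37175, -4.73902], [20.96225, -0.64545]].
Δ = (-0.780, -0.665), so (x₁, x₂)₂ = (0.875, 0.260).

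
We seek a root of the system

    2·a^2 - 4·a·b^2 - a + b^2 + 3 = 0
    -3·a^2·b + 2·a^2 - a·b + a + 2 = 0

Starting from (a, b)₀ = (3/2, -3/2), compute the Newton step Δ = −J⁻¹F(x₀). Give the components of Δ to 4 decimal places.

(-0.8832, 0.1145)

At (3/2, -3/2): F = (-5.2500, 20.3750).
Jacobian J = [[4·a - 4·b^2 - 1, -8·a·b + 2·b], [-6·a·b + 4·a - b + 1, -3·a^2 - a]].
At the point, J = [[-4.0000, 15.0000], [22.0000, -8.2500]] (det J = -297.0000).
Solving J·Δ = −F gives Δ = (-0.8832, 0.1145).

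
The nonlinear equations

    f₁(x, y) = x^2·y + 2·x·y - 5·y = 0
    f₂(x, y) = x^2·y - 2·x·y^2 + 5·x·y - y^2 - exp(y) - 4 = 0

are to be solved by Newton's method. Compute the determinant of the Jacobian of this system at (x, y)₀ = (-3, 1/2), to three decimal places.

3.297

J = [[2·x·y + 2·y, x^2 + 2·x - 5], [2·x·y - 2·y^2 + 5·y, x^2 - 4·x·y + 5·x - 2·y - exp(y)]].
At the point, J = [[-2.000, -2.000], [-1.000, -2.64872]].
det J = 3.297.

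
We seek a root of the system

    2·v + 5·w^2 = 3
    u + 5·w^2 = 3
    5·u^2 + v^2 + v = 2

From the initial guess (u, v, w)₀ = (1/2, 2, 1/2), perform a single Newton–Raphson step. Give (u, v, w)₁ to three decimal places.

(0.967, 0.483, 0.657)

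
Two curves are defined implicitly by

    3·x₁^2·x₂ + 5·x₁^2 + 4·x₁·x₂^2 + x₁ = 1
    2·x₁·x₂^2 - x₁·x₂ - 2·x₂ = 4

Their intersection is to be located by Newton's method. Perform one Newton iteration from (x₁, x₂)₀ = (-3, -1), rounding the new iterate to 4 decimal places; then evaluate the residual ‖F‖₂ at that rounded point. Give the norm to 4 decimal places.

4.0144

At (-3, -1): F = (2.0000, -11.0000).
Jacobian J = [[6·x₁·x₂ + 10·x₁ + 4·x₂^2 + 1, 3·x₁^2 + 8·x₁·x₂], [2·x₂^2 - x₂, 4·x₁·x₂ - x₁ - 2]].
At the point, J = [[-7.0000, 51.0000], [3.0000, 13.0000]] (det J = -244.0000).
Solving J·Δ = −F gives Δ = (2.4057, 0.2910).
Then the next iterate is (x₁, x₂)₁ = (-0.5943, -0.7090).
Re-evaluating at (-0.5943, -0.7090): F = (-1.774551, -3.600845), so ‖F‖₂ = 4.0144.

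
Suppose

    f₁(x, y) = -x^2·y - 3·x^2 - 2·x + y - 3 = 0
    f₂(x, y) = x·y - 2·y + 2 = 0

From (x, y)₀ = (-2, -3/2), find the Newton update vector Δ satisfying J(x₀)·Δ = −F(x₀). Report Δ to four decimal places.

At (-2, -3/2): F = (-6.5000, 8.0000).
Jacobian J = [[-2·x·y - 6·x - 2, -x^2 + 1], [y, x - 2]].
At the point, J = [[4.0000, -3.0000], [-1.5000, -4.0000]] (det J = -20.5000).
Solving J·Δ = −F gives Δ = (2.4390, 1.0854).

(2.4390, 1.0854)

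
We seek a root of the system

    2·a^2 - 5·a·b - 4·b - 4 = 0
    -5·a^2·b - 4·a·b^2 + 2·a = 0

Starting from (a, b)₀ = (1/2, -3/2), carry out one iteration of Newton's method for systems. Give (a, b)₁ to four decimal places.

(0.1047, -1.1163)

At (1/2, -3/2): F = (6.2500, -1.6250).
Jacobian J = [[4·a - 5·b, -5·a - 4], [-10·a·b - 4·b^2 + 2, -5·a^2 - 8·a·b]].
At the point, J = [[9.5000, -6.5000], [0.5000, 4.7500]] (det J = 48.3750).
Solving J·Δ = −F gives Δ = (-0.3953, 0.3837).
Then the next iterate is (a, b)₁ = (0.1047, -1.1163).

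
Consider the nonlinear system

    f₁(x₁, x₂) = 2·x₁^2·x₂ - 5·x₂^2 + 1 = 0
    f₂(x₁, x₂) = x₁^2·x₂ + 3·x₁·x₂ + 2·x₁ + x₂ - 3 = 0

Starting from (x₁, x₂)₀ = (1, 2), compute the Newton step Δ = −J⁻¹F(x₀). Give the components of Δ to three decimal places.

(-0.340, -0.984)

At (1, 2): F = (-15.000, 9.000).
Jacobian J = [[4·x₁·x₂, 2·x₁^2 - 10·x₂], [2·x₁·x₂ + 3·x₂ + 2, x₁^2 + 3·x₁ + 1]].
At the point, J = [[8.000, -18.000], [12.000, 5.000]] (det J = 256.000).
Solving J·Δ = −F gives Δ = (-0.340, -0.984).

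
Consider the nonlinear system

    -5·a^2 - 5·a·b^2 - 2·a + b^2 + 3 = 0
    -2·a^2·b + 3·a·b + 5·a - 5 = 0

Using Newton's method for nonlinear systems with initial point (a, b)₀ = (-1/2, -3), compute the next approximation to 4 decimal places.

At (-1/2, -3): F = (34.2500, -1.5000).
Jacobian J = [[-10·a - 5·b^2 - 2, -10·a·b + 2·b], [-4·a·b + 3·b + 5, -2·a^2 + 3·a]].
At the point, J = [[-42.0000, -21.0000], [-10.0000, -2.0000]] (det J = -126.0000).
Solving J·Δ = −F gives Δ = (-0.7937, 3.2183).
Then the next iterate is (a, b)₁ = (-1.2937, 0.2183).

(-1.2937, 0.2183)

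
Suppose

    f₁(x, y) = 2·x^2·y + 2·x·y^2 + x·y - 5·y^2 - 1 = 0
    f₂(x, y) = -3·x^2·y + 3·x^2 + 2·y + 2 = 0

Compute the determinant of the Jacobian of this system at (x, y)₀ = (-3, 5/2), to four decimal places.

J = [[4·x·y + 2·y^2 + y, 2·x^2 + 4·x·y + x - 10·y], [-6·x·y + 6·x, -3·x^2 + 2]].
At the point, J = [[-15.0000, -40.0000], [27.0000, -25.0000]].
det J = 1455.0000.

1455.0000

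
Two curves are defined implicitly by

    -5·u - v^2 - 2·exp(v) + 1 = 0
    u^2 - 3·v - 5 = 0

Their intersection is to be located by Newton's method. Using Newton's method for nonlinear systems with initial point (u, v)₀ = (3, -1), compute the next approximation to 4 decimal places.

(-2.1733, -9.0132)

At (3, -1): F = (-15.735759, 7.0000).
Jacobian J = [[-5, -2·v - 2·exp(v)], [2·u, -3]].
At the point, J = [[-5.0000, 1.264241], [6.0000, -3.0000]] (det J = 7.414553).
Solving J·Δ = −F gives Δ = (-5.1733, -8.0132).
Then the next iterate is (u, v)₁ = (-2.1733, -9.0132).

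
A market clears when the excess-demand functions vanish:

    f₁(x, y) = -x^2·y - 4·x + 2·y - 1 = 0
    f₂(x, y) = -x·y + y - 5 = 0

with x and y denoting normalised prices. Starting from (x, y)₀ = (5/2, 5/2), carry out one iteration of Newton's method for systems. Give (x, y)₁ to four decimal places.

(2.8363, -3.8938)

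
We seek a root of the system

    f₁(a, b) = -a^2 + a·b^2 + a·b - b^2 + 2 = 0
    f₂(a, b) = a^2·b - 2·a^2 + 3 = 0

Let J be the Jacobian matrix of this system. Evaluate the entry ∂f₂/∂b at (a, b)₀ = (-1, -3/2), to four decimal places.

∂f₂/∂b = a^2.
At (-1, -3/2) this is 1.0000.

1.0000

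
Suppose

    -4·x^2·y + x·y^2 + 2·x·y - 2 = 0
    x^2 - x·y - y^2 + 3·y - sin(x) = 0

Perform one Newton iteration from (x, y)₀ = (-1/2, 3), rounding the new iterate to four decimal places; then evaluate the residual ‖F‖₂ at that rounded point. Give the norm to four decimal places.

2.6005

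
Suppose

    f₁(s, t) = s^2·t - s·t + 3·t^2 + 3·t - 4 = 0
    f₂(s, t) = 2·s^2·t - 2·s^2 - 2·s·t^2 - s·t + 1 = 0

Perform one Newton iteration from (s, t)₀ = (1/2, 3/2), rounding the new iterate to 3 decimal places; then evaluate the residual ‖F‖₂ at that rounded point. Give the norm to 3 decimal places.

At (1/2, 3/2): F = (6.875, -1.750).
Jacobian J = [[2·s·t - t, s^2 - s + 6·t + 3], [4·s·t - 4·s - 2·t^2 - t, 2·s^2 - 4·s·t - s]].
At the point, J = [[0.000, 11.750], [-5.000, -3.000]] (det J = 58.750).
Solving J·Δ = −F gives Δ = (0.001, -0.585).
Then the next iterate is (s, t)₁ = (0.501, 0.915).
Re-evaluating at (0.501, 0.915): F = (1.02793, -0.33998), so ‖F‖₂ = 1.083.

1.083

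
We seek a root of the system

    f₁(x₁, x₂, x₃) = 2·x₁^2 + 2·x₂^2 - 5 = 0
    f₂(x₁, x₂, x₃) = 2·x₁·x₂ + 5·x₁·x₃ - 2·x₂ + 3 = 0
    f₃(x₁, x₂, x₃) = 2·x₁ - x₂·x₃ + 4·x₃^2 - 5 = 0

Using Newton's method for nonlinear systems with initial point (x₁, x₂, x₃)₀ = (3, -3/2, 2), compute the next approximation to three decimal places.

(1.413, -1.757, 1.009)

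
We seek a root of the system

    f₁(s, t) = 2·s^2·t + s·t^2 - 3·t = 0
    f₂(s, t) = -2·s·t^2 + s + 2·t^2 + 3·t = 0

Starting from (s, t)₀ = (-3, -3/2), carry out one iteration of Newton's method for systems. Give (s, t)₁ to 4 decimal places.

At (-3, -3/2): F = (-29.2500, 10.5000).
Jacobian J = [[4·s·t + t^2, 2·s^2 + 2·s·t - 3], [-2·t^2 + 1, -4·s·t + 4·t + 3]].
At the point, J = [[20.2500, 24.0000], [-3.5000, -21.0000]] (det J = -341.2500).
Solving J·Δ = −F gives Δ = (1.0615, 0.3231).
Then the next iterate is (s, t)₁ = (-1.9385, -1.1769).

(-1.9385, -1.1769)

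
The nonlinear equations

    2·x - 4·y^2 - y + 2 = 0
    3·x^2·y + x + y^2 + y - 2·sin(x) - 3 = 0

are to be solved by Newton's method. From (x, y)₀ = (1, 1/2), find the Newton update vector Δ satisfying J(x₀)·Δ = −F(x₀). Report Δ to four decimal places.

(-0.2169, 0.4132)

At (1, 1/2): F = (2.5000, -1.432942).
Jacobian J = [[2, -8·y - 1], [6·x·y - 2·cos(x) + 1, 3·x^2 + 2·y + 1]].
At the point, J = [[2.0000, -5.0000], [2.919395, 5.0000]] (det J = 24.596977).
Solving J·Δ = −F gives Δ = (-0.2169, 0.4132).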